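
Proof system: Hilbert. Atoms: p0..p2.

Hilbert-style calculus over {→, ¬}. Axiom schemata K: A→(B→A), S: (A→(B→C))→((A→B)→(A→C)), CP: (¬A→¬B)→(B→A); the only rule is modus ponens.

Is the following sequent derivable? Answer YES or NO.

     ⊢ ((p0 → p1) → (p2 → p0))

Truth-table refutation:
  v=000: Γ:[] Δ:[((p0 → p1) → (p2 → p0))=T] refutes=False
  v=001: Γ:[] Δ:[((p0 → p1) → (p2 → p0))=F] refutes=True  ← countermodel

Result: NO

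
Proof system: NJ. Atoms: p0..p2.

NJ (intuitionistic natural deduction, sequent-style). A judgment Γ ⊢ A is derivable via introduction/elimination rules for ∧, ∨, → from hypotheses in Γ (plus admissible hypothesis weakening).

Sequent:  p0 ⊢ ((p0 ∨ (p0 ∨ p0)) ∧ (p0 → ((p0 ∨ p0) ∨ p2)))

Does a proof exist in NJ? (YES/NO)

Proof tree:
[∧I] p0 ⊢ ((p0 ∨ (p0 ∨ p0)) ∧ (p0 → ((p0 ∨ p0) ∨ p2)))
  [∨I₂] p0 ⊢ (p0 ∨ (p0 ∨ p0))
    [∨I₁] p0 ⊢ (p0 ∨ p0)
      [Ax] p0 ⊢ p0
  [→I]  ⊢ (p0 → ((p0 ∨ p0) ∨ p2))
    [∨I₁] p0 ⊢ ((p0 ∨ p0) ∨ p2)
      [∨I₁] p0 ⊢ (p0 ∨ p0)
        [Ax] p0 ⊢ p0

Result: YES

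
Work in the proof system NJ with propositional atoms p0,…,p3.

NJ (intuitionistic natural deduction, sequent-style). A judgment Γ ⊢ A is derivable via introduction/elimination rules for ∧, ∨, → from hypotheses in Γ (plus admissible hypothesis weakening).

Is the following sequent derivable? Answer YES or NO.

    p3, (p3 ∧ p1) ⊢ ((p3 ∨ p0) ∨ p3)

Derivation trace:
[∨I₁] p3, (p3 ∧ p1) ⊢ ((p3 ∨ p0) ∨ p3)
  [∨I₁] p3, (p3 ∧ p1) ⊢ (p3 ∨ p0)
    [Wk] p3, (p3 ∧ p1) ⊢ p3
      [Ax] p3 ⊢ p3

Result: YES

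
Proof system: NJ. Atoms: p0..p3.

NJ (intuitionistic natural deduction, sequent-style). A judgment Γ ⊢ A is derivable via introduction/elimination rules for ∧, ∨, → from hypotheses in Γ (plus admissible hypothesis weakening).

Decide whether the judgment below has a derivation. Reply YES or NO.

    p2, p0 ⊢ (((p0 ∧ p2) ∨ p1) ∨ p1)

Derivation trace:
[∨I₁] p2, p0 ⊢ (((p0 ∧ p2) ∨ p1) ∨ p1)
  [∨I₁] p2, p0 ⊢ ((p0 ∧ p2) ∨ p1)
    [∧I] p2, p0 ⊢ (p0 ∧ p2)
      [Ax] p0 ⊢ p0
      [Ax] p2 ⊢ p2

Result: YES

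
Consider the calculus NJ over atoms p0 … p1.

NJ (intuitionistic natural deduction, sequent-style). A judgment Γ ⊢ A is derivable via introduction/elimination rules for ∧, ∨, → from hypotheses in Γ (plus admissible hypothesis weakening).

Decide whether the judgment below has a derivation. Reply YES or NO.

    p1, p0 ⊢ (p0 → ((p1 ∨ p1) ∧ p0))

Derivation trace:
[→I] p1, p0 ⊢ (p0 → ((p1 ∨ p1) ∧ p0))
  [Wk] p1, p0, p0 ⊢ ((p1 ∨ p1) ∧ p0)
    [∧I] p1, p0 ⊢ ((p1 ∨ p1) ∧ p0)
      [∨I₁] p1 ⊢ (p1 ∨ p1)
        [Ax] p1 ⊢ p1
      [Ax] p0 ⊢ p0

Result: YES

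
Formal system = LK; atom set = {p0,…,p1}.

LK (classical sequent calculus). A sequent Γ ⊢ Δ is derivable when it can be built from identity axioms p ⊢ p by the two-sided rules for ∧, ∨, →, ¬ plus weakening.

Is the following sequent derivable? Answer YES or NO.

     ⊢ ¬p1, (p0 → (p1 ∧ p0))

Proof tree:
[→R]  ⊢ ¬p1, (p0 → (p1 ∧ p0))
  [¬R] p0 ⊢ (p1 ∧ p0), ¬p1
    [∧R] p1, p0 ⊢ (p1 ∧ p0)
      [Ax] p1 ⊢ p1
      [Ax] p0 ⊢ p0

Result: YES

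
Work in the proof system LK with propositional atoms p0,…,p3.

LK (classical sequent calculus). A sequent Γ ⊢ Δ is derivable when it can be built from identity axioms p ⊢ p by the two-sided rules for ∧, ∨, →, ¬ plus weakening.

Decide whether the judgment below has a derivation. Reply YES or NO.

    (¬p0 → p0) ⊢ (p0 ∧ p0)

Derivation trace:
[∧R] (¬p0 → p0) ⊢ (p0 ∧ p0)
  [→L] (¬p0 → p0) ⊢ p0
    [¬R]  ⊢ p0, ¬p0
      [Ax] p0 ⊢ p0
    [Ax] p0 ⊢ p0
  [→L] (¬p0 → p0) ⊢ p0
    [¬R]  ⊢ p0, ¬p0
      [Ax] p0 ⊢ p0
    [Ax] p0 ⊢ p0

Result: YES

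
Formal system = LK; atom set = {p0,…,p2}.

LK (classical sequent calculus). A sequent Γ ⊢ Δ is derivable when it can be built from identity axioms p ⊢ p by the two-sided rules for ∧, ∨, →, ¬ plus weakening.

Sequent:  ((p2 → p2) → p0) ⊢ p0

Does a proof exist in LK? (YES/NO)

Derivation trace:
[→L] ((p2 → p2) → p0) ⊢ p0
  [→R]  ⊢ (p2 → p2)
    [Ax] p2 ⊢ p2
  [Ax] p0 ⊢ p0

Result: YES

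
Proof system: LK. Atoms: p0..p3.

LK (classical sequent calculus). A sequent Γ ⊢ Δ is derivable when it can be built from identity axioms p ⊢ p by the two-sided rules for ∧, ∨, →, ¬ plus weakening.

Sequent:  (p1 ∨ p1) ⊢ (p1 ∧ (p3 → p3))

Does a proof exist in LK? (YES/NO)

Derivation (root first):
[∨L] (p1 ∨ p1) ⊢ (p1 ∧ (p3 → p3))
  [∧R] p1 ⊢ (p1 ∧ (p3 → p3))
    [Ax] p1 ⊢ p1
    [→R]  ⊢ (p3 → p3)
      [Ax] p3 ⊢ p3
  [∧R] p1 ⊢ (p1 ∧ (p3 → p3))
    [Ax] p1 ⊢ p1
    [→R]  ⊢ (p3 → p3)
      [Ax] p3 ⊢ p3

Result: YES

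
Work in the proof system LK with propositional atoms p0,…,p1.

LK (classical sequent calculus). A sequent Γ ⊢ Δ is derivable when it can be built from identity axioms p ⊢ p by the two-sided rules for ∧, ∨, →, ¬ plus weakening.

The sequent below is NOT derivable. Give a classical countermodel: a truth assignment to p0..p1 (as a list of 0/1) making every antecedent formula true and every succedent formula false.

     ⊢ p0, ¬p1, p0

Search for a countermodel by truth-table:
  v=00: Γ:[] Δ:[p0=F, ¬p1=T, p0=F] refutes=False
  v=01: Γ:[] Δ:[p0=F, ¬p1=F, p0=F] refutes=True  ← countermodel

Result: [0, 1]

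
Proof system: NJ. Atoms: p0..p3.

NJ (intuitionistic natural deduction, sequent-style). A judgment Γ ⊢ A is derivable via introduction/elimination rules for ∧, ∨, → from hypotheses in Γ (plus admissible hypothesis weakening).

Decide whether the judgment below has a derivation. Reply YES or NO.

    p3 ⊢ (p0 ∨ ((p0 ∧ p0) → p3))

Derivation trace:
[∨I₂] p3 ⊢ (p0 ∨ ((p0 ∧ p0) → p3))
  [→I] p3 ⊢ ((p0 ∧ p0) → p3)
    [Wk] p3, (p0 ∧ p0) ⊢ p3
      [Ax] p3 ⊢ p3

Result: YES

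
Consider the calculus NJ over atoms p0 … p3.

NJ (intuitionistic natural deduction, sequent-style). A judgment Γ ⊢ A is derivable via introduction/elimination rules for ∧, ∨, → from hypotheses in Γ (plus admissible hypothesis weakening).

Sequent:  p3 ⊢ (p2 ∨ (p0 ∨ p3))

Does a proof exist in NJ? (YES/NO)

Proof tree:
[∨I₂] p3 ⊢ (p2 ∨ (p0 ∨ p3))
  [∨I₂] p3 ⊢ (p0 ∨ p3)
    [Ax] p3 ⊢ p3

Result: YES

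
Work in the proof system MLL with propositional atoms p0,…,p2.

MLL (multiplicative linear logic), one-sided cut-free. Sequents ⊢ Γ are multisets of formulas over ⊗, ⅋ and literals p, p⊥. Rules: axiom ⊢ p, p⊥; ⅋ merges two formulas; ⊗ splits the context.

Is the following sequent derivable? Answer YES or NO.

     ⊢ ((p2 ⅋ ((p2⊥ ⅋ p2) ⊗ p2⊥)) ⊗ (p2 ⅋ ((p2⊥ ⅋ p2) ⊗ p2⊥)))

Proof tree:
[⊗]  ⊢ ((p2 ⅋ ((p2⊥ ⅋ p2) ⊗ p2⊥)) ⊗ (p2 ⅋ ((p2⊥ ⅋ p2) ⊗ p2⊥)))
  [⅋]  ⊢ (p2 ⅋ ((p2⊥ ⅋ p2) ⊗ p2⊥))
    [⊗]  ⊢ p2, ((p2⊥ ⅋ p2) ⊗ p2⊥)
      [⅋]  ⊢ (p2⊥ ⅋ p2)
        [Ax]  ⊢ p2, p2⊥
      [Ax]  ⊢ p2, p2⊥
  [⅋]  ⊢ (p2 ⅋ ((p2⊥ ⅋ p2) ⊗ p2⊥))
    [⊗]  ⊢ p2, ((p2⊥ ⅋ p2) ⊗ p2⊥)
      [⅋]  ⊢ (p2⊥ ⅋ p2)
        [Ax]  ⊢ p2, p2⊥
      [Ax]  ⊢ p2, p2⊥

Result: YES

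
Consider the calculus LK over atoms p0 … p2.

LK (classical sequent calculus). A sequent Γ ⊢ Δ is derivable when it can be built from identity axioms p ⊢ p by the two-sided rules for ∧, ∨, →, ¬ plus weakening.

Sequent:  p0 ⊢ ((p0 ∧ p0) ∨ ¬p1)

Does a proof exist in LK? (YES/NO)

Derivation (root first):
[∨R] p0 ⊢ ((p0 ∧ p0) ∨ ¬p1)
  [¬R] p0 ⊢ (p0 ∧ p0), ¬p1
    [∧R] p1, p0 ⊢ (p0 ∧ p0)
      [WL] p0, p1 ⊢ p0
        [Ax] p0 ⊢ p0
      [Ax] p0 ⊢ p0

Result: YES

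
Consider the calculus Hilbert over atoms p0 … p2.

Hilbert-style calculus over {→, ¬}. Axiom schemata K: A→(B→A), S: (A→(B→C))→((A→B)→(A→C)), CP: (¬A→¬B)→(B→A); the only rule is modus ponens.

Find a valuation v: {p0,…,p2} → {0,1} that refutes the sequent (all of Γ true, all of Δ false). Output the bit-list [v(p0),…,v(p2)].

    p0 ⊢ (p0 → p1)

Truth-table refutation:
  v=000: Γ:[p0=F] Δ:[(p0 → p1)=T] refutes=False
  v=001: Γ:[p0=F] Δ:[(p0 → p1)=T] refutes=False
  v=010: Γ:[p0=F] Δ:[(p0 → p1)=T] refutes=False
  v=011: Γ:[p0=F] Δ:[(p0 → p1)=T] refutes=False
  v=100: Γ:[p0=T] Δ:[(p0 → p1)=F] refutes=True  ← countermodel

Result: [1, 0, 0]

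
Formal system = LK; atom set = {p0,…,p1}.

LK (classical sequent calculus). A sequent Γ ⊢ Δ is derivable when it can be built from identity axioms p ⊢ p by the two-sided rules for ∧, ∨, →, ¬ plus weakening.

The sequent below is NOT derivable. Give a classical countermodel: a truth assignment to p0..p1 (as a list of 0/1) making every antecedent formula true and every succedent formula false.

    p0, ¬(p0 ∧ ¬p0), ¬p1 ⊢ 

Truth-table refutation:
  v=00: Γ:[p0=F, ¬(p0 ∧ ¬p0)=T, ¬p1=T] Δ:[] refutes=False
  v=01: Γ:[p0=F, ¬(p0 ∧ ¬p0)=T, ¬p1=F] Δ:[] refutes=False
  v=10: Γ:[p0=T, ¬(p0 ∧ ¬p0)=T, ¬p1=T] Δ:[] refutes=True  ← countermodel

Result: [1, 0]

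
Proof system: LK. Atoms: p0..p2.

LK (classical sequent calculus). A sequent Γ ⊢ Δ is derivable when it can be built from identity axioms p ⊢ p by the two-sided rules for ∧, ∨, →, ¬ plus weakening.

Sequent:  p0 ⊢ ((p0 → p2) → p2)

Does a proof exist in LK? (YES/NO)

Derivation (root first):
[→R] p0 ⊢ ((p0 → p2) → p2)
  [→L] p0, (p0 → p2) ⊢ p2
    [Ax] p0 ⊢ p0
    [Ax] p2 ⊢ p2

Result: YES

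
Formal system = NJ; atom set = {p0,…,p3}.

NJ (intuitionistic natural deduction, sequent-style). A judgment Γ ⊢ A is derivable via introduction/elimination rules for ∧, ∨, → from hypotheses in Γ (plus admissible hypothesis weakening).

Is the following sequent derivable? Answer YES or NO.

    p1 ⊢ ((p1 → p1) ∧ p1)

Proof tree:
[∧I] p1 ⊢ ((p1 → p1) ∧ p1)
  [→I]  ⊢ (p1 → p1)
    [Ax] p1 ⊢ p1
  [Ax] p1 ⊢ p1

Result: YES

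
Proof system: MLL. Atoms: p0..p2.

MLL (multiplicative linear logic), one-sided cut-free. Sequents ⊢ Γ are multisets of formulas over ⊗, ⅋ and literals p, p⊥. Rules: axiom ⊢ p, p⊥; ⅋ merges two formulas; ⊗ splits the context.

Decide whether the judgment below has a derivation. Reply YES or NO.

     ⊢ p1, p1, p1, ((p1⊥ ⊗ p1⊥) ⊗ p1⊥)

Derivation trace:
[⊗]  ⊢ p1, p1, p1, ((p1⊥ ⊗ p1⊥) ⊗ p1⊥)
  [⊗]  ⊢ p1, p1, (p1⊥ ⊗ p1⊥)
    [Ax]  ⊢ p1, p1⊥
    [Ax]  ⊢ p1, p1⊥
  [Ax]  ⊢ p1, p1⊥

Result: YES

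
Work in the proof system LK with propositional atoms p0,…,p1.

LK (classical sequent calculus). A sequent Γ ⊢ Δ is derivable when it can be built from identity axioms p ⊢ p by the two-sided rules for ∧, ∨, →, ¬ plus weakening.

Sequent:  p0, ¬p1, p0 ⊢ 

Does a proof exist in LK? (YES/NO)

Search for a countermodel by truth-table:
  v=00: Γ:[p0=F, ¬p1=T, p0=F] Δ:[] refutes=False
  v=01: Γ:[p0=F, ¬p1=F, p0=F] Δ:[] refutes=False
  v=10: Γ:[p0=T, ¬p1=T, p0=T] Δ:[] refutes=True  ← countermodel

Result: NO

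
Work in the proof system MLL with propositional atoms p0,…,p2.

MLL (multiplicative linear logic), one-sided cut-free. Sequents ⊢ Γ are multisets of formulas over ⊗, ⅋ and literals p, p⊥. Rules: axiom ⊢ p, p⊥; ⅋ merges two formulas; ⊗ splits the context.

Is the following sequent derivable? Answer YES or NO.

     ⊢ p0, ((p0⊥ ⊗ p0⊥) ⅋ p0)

Derivation (root first):
[⅋]  ⊢ p0, ((p0⊥ ⊗ p0⊥) ⅋ p0)
  [⊗]  ⊢ p0, p0, (p0⊥ ⊗ p0⊥)
    [Ax]  ⊢ p0, p0⊥
    [Ax]  ⊢ p0, p0⊥

Result: YES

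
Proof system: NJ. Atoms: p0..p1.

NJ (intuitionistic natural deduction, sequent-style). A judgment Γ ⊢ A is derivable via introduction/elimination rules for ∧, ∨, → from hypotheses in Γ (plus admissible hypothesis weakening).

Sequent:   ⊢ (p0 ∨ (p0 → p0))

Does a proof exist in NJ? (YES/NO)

Proof tree:
[∨I₂]  ⊢ (p0 ∨ (p0 → p0))
  [→I]  ⊢ (p0 → p0)
    [Ax] p0 ⊢ p0

Result: YES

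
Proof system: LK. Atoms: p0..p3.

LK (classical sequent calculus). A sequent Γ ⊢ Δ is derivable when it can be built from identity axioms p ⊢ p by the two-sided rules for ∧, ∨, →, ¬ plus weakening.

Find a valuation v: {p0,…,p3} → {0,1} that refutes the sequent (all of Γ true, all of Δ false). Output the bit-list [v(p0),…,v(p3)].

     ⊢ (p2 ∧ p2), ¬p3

Enumerate valuations to refute Γ ⊢ Δ:
  v=0000: Γ:[] Δ:[(p2 ∧ p2)=F, ¬p3=T] refutes=False
  v=0001: Γ:[] Δ:[(p2 ∧ p2)=F, ¬p3=F] refutes=True  ← countermodel

Result: [0, 0, 0, 1]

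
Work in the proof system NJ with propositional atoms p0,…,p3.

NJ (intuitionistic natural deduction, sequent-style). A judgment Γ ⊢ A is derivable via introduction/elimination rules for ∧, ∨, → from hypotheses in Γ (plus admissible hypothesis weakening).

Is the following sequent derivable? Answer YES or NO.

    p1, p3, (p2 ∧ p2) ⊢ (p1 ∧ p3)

Proof tree:
[∧I] p1, p3, (p2 ∧ p2) ⊢ (p1 ∧ p3)
  [Wk] p1, (p2 ∧ p2) ⊢ p1
    [Ax] p1 ⊢ p1
  [Ax] p3 ⊢ p3

Result: YES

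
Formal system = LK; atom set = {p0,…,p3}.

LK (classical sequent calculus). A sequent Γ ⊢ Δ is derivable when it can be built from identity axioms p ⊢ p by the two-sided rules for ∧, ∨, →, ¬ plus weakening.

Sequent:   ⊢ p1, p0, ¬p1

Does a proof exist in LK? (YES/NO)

Derivation trace:
[¬R]  ⊢ p1, p0, ¬p1
  [WR] p1 ⊢ p1, p0
    [Ax] p1 ⊢ p1

Result: YES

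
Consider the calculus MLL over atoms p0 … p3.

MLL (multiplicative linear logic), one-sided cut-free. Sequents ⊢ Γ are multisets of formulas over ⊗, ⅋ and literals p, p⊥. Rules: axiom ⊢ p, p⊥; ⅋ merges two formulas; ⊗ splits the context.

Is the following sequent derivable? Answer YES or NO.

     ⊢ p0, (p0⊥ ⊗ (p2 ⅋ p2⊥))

Proof tree:
[⊗]  ⊢ p0, (p0⊥ ⊗ (p2 ⅋ p2⊥))
  [Ax]  ⊢ p0, p0⊥
  [⅋]  ⊢ (p2 ⅋ p2⊥)
    [Ax]  ⊢ p2, p2⊥

Result: YES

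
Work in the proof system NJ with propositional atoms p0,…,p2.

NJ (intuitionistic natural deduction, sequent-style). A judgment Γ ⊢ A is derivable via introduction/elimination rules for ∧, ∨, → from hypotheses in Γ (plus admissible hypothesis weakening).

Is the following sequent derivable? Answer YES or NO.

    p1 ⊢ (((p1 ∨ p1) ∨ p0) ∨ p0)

Proof tree:
[∨I₁] p1 ⊢ (((p1 ∨ p1) ∨ p0) ∨ p0)
  [∨I₁] p1 ⊢ ((p1 ∨ p1) ∨ p0)
    [∨I₁] p1 ⊢ (p1 ∨ p1)
      [Ax] p1 ⊢ p1

Result: YES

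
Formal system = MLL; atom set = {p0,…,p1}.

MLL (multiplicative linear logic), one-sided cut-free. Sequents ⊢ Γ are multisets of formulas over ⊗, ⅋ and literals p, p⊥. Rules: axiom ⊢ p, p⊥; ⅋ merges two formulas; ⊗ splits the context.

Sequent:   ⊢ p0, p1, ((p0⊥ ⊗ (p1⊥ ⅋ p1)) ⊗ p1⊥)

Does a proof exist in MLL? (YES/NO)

Proof tree:
[⊗]  ⊢ p0, p1, ((p0⊥ ⊗ (p1⊥ ⅋ p1)) ⊗ p1⊥)
  [⊗]  ⊢ p0, (p0⊥ ⊗ (p1⊥ ⅋ p1))
    [Ax]  ⊢ p0, p0⊥
    [⅋]  ⊢ (p1⊥ ⅋ p1)
      [Ax]  ⊢ p1, p1⊥
  [Ax]  ⊢ p1, p1⊥

Result: YES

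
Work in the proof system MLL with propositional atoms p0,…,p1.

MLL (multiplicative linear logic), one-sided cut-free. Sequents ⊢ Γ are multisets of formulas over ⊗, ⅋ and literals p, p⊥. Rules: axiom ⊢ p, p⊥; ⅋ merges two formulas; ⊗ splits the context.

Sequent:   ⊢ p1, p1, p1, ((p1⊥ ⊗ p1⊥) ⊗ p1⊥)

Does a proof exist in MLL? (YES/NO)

Proof tree:
[⊗]  ⊢ p1, p1, p1, ((p1⊥ ⊗ p1⊥) ⊗ p1⊥)
  [⊗]  ⊢ p1, p1, (p1⊥ ⊗ p1⊥)
    [Ax]  ⊢ p1, p1⊥
    [Ax]  ⊢ p1, p1⊥
  [Ax]  ⊢ p1, p1⊥

Result: YES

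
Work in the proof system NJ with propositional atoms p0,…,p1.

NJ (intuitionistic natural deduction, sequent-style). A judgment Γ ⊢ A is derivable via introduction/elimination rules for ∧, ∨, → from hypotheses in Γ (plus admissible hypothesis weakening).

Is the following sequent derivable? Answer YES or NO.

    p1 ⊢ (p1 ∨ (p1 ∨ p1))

Derivation trace:
[∨I₂] p1 ⊢ (p1 ∨ (p1 ∨ p1))
  [∨I₂] p1 ⊢ (p1 ∨ p1)
    [Ax] p1 ⊢ p1

Result: YES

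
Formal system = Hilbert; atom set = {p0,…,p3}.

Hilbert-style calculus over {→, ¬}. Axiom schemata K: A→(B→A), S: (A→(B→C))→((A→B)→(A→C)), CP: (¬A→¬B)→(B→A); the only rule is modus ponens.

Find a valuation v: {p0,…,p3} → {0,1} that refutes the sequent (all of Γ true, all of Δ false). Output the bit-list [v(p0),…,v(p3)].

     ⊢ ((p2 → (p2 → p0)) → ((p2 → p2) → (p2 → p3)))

Truth-table refutation:
  v=0000: Γ:[] Δ:[((p2 → (p2 → p0)) → ((p2 → p2) → (p2 → p3)))=T] refutes=False
  v=0001: Γ:[] Δ:[((p2 → (p2 → p0)) → ((p2 → p2) → (p2 → p3)))=T] refutes=False
  v=0010: Γ:[] Δ:[((p2 → (p2 → p0)) → ((p2 → p2) → (p2 → p3)))=T] refutes=False
  v=0011: Γ:[] Δ:[((p2 → (p2 → p0)) → ((p2 → p2) → (p2 → p3)))=T] refutes=False
  v=0100: Γ:[] Δ:[((p2 → (p2 → p0)) → ((p2 → p2) → (p2 → p3)))=T] refutes=False
  v=0101: Γ:[] Δ:[((p2 → (p2 → p0)) → ((p2 → p2) → (p2 → p3)))=T] refutes=False
  v=0110: Γ:[] Δ:[((p2 → (p2 → p0)) → ((p2 → p2) → (p2 → p3)))=T] refutes=False
  v=0111: Γ:[] Δ:[((p2 → (p2 → p0)) → ((p2 → p2) → (p2 → p3)))=T] refutes=False
  v=1000: Γ:[] Δ:[((p2 → (p2 → p0)) → ((p2 → p2) → (p2 → p3)))=T] refutes=False
  v=1001: Γ:[] Δ:[((p2 → (p2 → p0)) → ((p2 → p2) → (p2 → p3)))=T] refutes=False
  v=1010: Γ:[] Δ:[((p2 → (p2 → p0)) → ((p2 → p2) → (p2 → p3)))=F] refutes=True  ← countermodel

Result: [1, 0, 1, 0]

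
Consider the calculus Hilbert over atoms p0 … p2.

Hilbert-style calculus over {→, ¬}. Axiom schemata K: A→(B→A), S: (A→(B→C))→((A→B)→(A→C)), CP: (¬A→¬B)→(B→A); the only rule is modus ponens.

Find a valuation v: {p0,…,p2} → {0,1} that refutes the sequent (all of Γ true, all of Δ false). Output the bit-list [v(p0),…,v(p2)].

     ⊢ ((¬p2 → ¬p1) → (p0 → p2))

Truth-table refutation:
  v=000: Γ:[] Δ:[((¬p2 → ¬p1) → (p0 → p2))=T] refutes=False
  v=001: Γ:[] Δ:[((¬p2 → ¬p1) → (p0 → p2))=T] refutes=False
  v=010: Γ:[] Δ:[((¬p2 → ¬p1) → (p0 → p2))=T] refutes=False
  v=011: Γ:[] Δ:[((¬p2 → ¬p1) → (p0 → p2))=T] refutes=False
  v=100: Γ:[] Δ:[((¬p2 → ¬p1) → (p0 → p2))=F] refutes=True  ← countermodel

Result: [1, 0, 0]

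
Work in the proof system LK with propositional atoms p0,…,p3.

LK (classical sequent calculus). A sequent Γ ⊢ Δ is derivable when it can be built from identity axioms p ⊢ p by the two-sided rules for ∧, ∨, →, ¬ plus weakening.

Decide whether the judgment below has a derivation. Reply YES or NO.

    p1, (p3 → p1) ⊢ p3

Search for a countermodel by truth-table:
  v=0000: Γ:[p1=F, (p3 → p1)=T] Δ:[p3=F] refutes=False
  v=0001: Γ:[p1=F, (p3 → p1)=F] Δ:[p3=T] refutes=False
  v=0010: Γ:[p1=F, (p3 → p1)=T] Δ:[p3=F] refutes=False
  v=0011: Γ:[p1=F, (p3 → p1)=F] Δ:[p3=T] refutes=False
  v=0100: Γ:[p1=T, (p3 → p1)=T] Δ:[p3=F] refutes=True  ← countermodel

Result: NO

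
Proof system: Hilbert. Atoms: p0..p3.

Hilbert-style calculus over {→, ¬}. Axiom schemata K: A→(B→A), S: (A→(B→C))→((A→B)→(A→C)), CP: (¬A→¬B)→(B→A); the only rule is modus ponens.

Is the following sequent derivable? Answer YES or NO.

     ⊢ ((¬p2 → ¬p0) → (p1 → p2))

Enumerate valuations to refute Γ ⊢ Δ:
  v=0000: Γ:[] Δ:[((¬p2 → ¬p0) → (p1 → p2))=T] refutes=False
  v=0001: Γ:[] Δ:[((¬p2 → ¬p0) → (p1 → p2))=T] refutes=False
  v=0010: Γ:[] Δ:[((¬p2 → ¬p0) → (p1 → p2))=T] refutes=False
  v=0011: Γ:[] Δ:[((¬p2 → ¬p0) → (p1 → p2))=T] refutes=False
  v=0100: Γ:[] Δ:[((¬p2 → ¬p0) → (p1 → p2))=F] refutes=True  ← countermodel

Result: NO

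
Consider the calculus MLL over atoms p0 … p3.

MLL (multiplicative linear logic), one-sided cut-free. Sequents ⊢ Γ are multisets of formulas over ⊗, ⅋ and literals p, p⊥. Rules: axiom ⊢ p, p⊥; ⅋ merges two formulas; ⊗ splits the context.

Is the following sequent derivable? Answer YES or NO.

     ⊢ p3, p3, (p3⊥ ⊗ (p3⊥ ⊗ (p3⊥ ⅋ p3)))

Proof tree:
[⊗]  ⊢ p3, p3, (p3⊥ ⊗ (p3⊥ ⊗ (p3⊥ ⅋ p3)))
  [Ax]  ⊢ p3, p3⊥
  [⊗]  ⊢ p3, (p3⊥ ⊗ (p3⊥ ⅋ p3))
    [Ax]  ⊢ p3, p3⊥
    [⅋]  ⊢ (p3⊥ ⅋ p3)
      [Ax]  ⊢ p3, p3⊥

Result: YES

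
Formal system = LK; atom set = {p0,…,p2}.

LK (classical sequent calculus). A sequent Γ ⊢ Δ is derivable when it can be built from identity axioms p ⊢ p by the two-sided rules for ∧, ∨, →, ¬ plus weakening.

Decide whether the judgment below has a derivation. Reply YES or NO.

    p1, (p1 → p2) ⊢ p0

Truth-table refutation:
  v=000: Γ:[p1=F, (p1 → p2)=T] Δ:[p0=F] refutes=False
  v=001: Γ:[p1=F, (p1 → p2)=T] Δ:[p0=F] refutes=False
  v=010: Γ:[p1=T, (p1 → p2)=F] Δ:[p0=F] refutes=False
  v=011: Γ:[p1=T, (p1 → p2)=T] Δ:[p0=F] refutes=True  ← countermodel

Result: NO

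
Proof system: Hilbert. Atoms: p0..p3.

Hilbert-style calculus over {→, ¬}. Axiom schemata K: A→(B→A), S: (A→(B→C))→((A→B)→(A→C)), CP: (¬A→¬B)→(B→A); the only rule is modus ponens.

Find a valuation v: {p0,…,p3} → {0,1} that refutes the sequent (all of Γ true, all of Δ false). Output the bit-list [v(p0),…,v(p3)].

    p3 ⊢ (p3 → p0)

Truth-table refutation:
  v=0000: Γ:[p3=F] Δ:[(p3 → p0)=T] refutes=False
  v=0001: Γ:[p3=T] Δ:[(p3 → p0)=F] refutes=True  ← countermodel

Result: [0, 0, 0, 1]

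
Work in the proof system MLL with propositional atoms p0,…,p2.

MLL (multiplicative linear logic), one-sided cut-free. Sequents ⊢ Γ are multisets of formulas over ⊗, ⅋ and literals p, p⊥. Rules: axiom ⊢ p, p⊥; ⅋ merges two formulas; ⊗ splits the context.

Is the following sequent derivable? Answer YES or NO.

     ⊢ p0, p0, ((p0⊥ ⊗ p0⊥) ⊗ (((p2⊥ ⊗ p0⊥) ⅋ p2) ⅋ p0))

Proof tree:
[⊗]  ⊢ p0, p0, ((p0⊥ ⊗ p0⊥) ⊗ (((p2⊥ ⊗ p0⊥) ⅋ p2) ⅋ p0))
  [⊗]  ⊢ p0, p0, (p0⊥ ⊗ p0⊥)
    [Ax]  ⊢ p0, p0⊥
    [Ax]  ⊢ p0, p0⊥
  [⅋]  ⊢ (((p2⊥ ⊗ p0⊥) ⅋ p2) ⅋ p0)
    [⅋]  ⊢ p0, ((p2⊥ ⊗ p0⊥) ⅋ p2)
      [⊗]  ⊢ p2, p0, (p2⊥ ⊗ p0⊥)
        [Ax]  ⊢ p2, p2⊥
        [Ax]  ⊢ p0, p0⊥

Result: YES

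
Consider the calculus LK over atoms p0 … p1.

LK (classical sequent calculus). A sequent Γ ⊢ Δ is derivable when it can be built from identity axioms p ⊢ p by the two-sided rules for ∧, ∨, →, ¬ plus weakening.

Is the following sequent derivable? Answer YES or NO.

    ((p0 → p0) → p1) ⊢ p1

Derivation trace:
[→L] ((p0 → p0) → p1) ⊢ p1
  [→R]  ⊢ (p0 → p0)
    [Ax] p0 ⊢ p0
  [Ax] p1 ⊢ p1

Result: YES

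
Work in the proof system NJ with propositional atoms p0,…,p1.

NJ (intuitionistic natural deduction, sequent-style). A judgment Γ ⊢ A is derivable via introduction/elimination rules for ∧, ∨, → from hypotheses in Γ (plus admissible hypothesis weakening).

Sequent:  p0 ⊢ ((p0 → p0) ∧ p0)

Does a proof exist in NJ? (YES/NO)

Derivation (root first):
[∧I] p0 ⊢ ((p0 → p0) ∧ p0)
  [Wk] p0 ⊢ (p0 → p0)
    [→I]  ⊢ (p0 → p0)
      [Ax] p0 ⊢ p0
  [Ax] p0 ⊢ p0

Result: YES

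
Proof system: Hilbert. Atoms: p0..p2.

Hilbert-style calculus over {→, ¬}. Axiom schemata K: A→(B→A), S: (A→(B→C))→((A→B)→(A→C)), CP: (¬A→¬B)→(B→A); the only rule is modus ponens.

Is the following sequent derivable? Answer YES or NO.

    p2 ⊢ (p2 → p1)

Truth-table refutation:
  v=000: Γ:[p2=F] Δ:[(p2 → p1)=T] refutes=False
  v=001: Γ:[p2=T] Δ:[(p2 → p1)=F] refutes=True  ← countermodel

Result: NO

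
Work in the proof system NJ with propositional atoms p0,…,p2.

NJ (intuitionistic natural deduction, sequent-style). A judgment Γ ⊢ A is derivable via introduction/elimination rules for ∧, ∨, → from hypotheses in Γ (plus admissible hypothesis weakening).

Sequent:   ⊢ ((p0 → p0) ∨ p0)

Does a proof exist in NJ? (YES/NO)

Proof tree:
[∨I₁]  ⊢ ((p0 → p0) ∨ p0)
  [→I]  ⊢ (p0 → p0)
    [Ax] p0 ⊢ p0

Result: YES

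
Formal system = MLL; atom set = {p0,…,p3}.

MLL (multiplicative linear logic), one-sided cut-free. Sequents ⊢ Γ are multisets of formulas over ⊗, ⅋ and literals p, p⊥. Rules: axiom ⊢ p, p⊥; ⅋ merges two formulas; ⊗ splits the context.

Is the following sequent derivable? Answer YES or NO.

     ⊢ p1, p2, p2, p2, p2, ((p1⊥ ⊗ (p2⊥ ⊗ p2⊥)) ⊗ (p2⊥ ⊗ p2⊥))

Derivation (root first):
[⊗]  ⊢ p1, p2, p2, p2, p2, ((p1⊥ ⊗ (p2⊥ ⊗ p2⊥)) ⊗ (p2⊥ ⊗ p2⊥))
  [⊗]  ⊢ p1, p2, p2, (p1⊥ ⊗ (p2⊥ ⊗ p2⊥))
    [Ax]  ⊢ p1, p1⊥
    [⊗]  ⊢ p2, p2, (p2⊥ ⊗ p2⊥)
      [Ax]  ⊢ p2, p2⊥
      [Ax]  ⊢ p2, p2⊥
  [⊗]  ⊢ p2, p2, (p2⊥ ⊗ p2⊥)
    [Ax]  ⊢ p2, p2⊥
    [Ax]  ⊢ p2, p2⊥

Result: YES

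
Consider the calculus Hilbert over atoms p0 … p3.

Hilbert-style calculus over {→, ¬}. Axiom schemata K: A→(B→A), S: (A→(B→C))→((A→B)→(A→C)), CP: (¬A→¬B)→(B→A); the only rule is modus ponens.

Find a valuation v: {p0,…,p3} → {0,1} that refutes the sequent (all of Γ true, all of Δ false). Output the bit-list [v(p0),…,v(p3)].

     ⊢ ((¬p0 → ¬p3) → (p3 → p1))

Enumerate valuations to refute Γ ⊢ Δ:
  v=0000: Γ:[] Δ:[((¬p0 → ¬p3) → (p3 → p1))=T] refutes=False
  v=0001: Γ:[] Δ:[((¬p0 → ¬p3) → (p3 → p1))=T] refutes=False
  v=0010: Γ:[] Δ:[((¬p0 → ¬p3) → (p3 → p1))=T] refutes=False
  v=0011: Γ:[] Δ:[((¬p0 → ¬p3) → (p3 → p1))=T] refutes=False
  v=0100: Γ:[] Δ:[((¬p0 → ¬p3) → (p3 → p1))=T] refutes=False
  v=0101: Γ:[] Δ:[((¬p0 → ¬p3) → (p3 → p1))=T] refutes=False
  v=0110: Γ:[] Δ:[((¬p0 → ¬p3) → (p3 → p1))=T] refutes=False
  v=0111: Γ:[] Δ:[((¬p0 → ¬p3) → (p3 → p1))=T] refutes=False
  v=1000: Γ:[] Δ:[((¬p0 → ¬p3) → (p3 → p1))=T] refutes=False
  v=1001: Γ:[] Δ:[((¬p0 → ¬p3) → (p3 → p1))=F] refutes=True  ← countermodel

Result: [1, 0, 0, 1]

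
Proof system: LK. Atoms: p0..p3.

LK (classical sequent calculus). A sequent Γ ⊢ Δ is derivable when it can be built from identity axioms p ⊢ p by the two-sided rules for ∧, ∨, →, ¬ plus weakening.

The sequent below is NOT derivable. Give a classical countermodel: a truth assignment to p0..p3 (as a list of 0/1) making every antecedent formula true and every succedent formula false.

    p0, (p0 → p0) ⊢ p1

Truth-table refutation:
  v=0000: Γ:[p0=F, (p0 → p0)=T] Δ:[p1=F] refutes=False
  v=0001: Γ:[p0=F, (p0 → p0)=T] Δ:[p1=F] refutes=False
  v=0010: Γ:[p0=F, (p0 → p0)=T] Δ:[p1=F] refutes=False
  v=0011: Γ:[p0=F, (p0 → p0)=T] Δ:[p1=F] refutes=False
  v=0100: Γ:[p0=F, (p0 → p0)=T] Δ:[p1=T] refutes=False
  v=0101: Γ:[p0=F, (p0 → p0)=T] Δ:[p1=T] refutes=False
  v=0110: Γ:[p0=F, (p0 → p0)=T] Δ:[p1=T] refutes=False
  v=0111: Γ:[p0=F, (p0 → p0)=T] Δ:[p1=T] refutes=False
  v=1000: Γ:[p0=T, (p0 → p0)=T] Δ:[p1=F] refutes=True  ← countermodel

Result: [1, 0, 0, 0]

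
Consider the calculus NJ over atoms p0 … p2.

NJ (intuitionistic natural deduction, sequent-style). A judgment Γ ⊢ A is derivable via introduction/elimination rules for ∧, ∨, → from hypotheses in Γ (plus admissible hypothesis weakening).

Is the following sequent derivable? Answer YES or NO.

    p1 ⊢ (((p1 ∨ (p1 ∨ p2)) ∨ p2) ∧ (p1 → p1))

Derivation (root first):
[∧I] p1 ⊢ (((p1 ∨ (p1 ∨ p2)) ∨ p2) ∧ (p1 → p1))
  [∨I₁] p1 ⊢ ((p1 ∨ (p1 ∨ p2)) ∨ p2)
    [∨I₂] p1 ⊢ (p1 ∨ (p1 ∨ p2))
      [∨I₁] p1 ⊢ (p1 ∨ p2)
        [Ax] p1 ⊢ p1
  [→I]  ⊢ (p1 → p1)
    [Ax] p1 ⊢ p1

Result: YES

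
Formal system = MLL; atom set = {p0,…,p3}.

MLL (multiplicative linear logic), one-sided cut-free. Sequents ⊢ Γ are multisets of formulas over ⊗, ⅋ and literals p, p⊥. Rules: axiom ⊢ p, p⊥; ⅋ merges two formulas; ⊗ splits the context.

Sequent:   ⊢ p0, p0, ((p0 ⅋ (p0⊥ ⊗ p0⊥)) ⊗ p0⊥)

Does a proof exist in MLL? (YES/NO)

Proof tree:
[⊗]  ⊢ p0, p0, ((p0 ⅋ (p0⊥ ⊗ p0⊥)) ⊗ p0⊥)
  [⅋]  ⊢ p0, (p0 ⅋ (p0⊥ ⊗ p0⊥))
    [⊗]  ⊢ p0, p0, (p0⊥ ⊗ p0⊥)
      [Ax]  ⊢ p0, p0⊥
      [Ax]  ⊢ p0, p0⊥
  [Ax]  ⊢ p0, p0⊥

Result: YES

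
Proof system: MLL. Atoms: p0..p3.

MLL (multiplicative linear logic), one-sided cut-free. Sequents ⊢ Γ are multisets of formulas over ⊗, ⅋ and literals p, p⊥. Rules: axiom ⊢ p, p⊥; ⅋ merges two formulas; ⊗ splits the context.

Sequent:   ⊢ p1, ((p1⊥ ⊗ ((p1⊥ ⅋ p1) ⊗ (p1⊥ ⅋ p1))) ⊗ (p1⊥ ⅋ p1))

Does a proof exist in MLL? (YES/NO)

Proof tree:
[⊗]  ⊢ p1, ((p1⊥ ⊗ ((p1⊥ ⅋ p1) ⊗ (p1⊥ ⅋ p1))) ⊗ (p1⊥ ⅋ p1))
  [⊗]  ⊢ p1, (p1⊥ ⊗ ((p1⊥ ⅋ p1) ⊗ (p1⊥ ⅋ p1)))
    [Ax]  ⊢ p1, p1⊥
    [⊗]  ⊢ ((p1⊥ ⅋ p1) ⊗ (p1⊥ ⅋ p1))
      [⅋]  ⊢ (p1⊥ ⅋ p1)
        [Ax]  ⊢ p1, p1⊥
      [⅋]  ⊢ (p1⊥ ⅋ p1)
        [Ax]  ⊢ p1, p1⊥
  [⅋]  ⊢ (p1⊥ ⅋ p1)
    [Ax]  ⊢ p1, p1⊥

Result: YES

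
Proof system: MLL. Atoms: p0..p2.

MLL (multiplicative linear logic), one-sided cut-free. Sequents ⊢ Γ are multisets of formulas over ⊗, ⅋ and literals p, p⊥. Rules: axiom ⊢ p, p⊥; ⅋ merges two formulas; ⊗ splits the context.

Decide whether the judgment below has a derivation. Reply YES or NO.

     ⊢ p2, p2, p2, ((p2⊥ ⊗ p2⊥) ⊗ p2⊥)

Proof tree:
[⊗]  ⊢ p2, p2, p2, ((p2⊥ ⊗ p2⊥) ⊗ p2⊥)
  [⊗]  ⊢ p2, p2, (p2⊥ ⊗ p2⊥)
    [Ax]  ⊢ p2, p2⊥
    [Ax]  ⊢ p2, p2⊥
  [Ax]  ⊢ p2, p2⊥

Result: YES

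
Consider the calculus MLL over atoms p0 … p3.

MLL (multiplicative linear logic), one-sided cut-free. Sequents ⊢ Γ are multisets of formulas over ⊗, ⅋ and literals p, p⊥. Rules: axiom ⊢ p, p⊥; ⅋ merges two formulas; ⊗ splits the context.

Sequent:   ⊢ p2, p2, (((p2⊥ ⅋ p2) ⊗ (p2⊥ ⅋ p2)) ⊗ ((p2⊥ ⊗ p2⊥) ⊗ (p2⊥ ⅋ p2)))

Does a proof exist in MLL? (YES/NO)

Derivation (root first):
[⊗]  ⊢ p2, p2, (((p2⊥ ⅋ p2) ⊗ (p2⊥ ⅋ p2)) ⊗ ((p2⊥ ⊗ p2⊥) ⊗ (p2⊥ ⅋ p2)))
  [⊗]  ⊢ ((p2⊥ ⅋ p2) ⊗ (p2⊥ ⅋ p2))
    [⅋]  ⊢ (p2⊥ ⅋ p2)
      [Ax]  ⊢ p2, p2⊥
    [⅋]  ⊢ (p2⊥ ⅋ p2)
      [Ax]  ⊢ p2, p2⊥
  [⊗]  ⊢ p2, p2, ((p2⊥ ⊗ p2⊥) ⊗ (p2⊥ ⅋ p2))
    [⊗]  ⊢ p2, p2, (p2⊥ ⊗ p2⊥)
      [Ax]  ⊢ p2, p2⊥
      [Ax]  ⊢ p2, p2⊥
    [⅋]  ⊢ (p2⊥ ⅋ p2)
      [Ax]  ⊢ p2, p2⊥

Result: YES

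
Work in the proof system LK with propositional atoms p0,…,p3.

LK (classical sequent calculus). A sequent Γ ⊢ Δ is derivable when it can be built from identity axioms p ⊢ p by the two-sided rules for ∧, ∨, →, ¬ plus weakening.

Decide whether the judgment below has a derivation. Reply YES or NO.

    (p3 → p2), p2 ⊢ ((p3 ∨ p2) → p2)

Derivation trace:
[→R] (p3 → p2), p2 ⊢ ((p3 ∨ p2) → p2)
  [WL] (p3 ∨ p2), (p3 → p2), p2 ⊢ p2
    [→L] (p3 ∨ p2), (p3 → p2) ⊢ p2
      [∨L] (p3 ∨ p2) ⊢ p2, p3
        [Ax] p3 ⊢ p3
        [Ax] p2 ⊢ p2
      [Ax] p2 ⊢ p2

Result: YES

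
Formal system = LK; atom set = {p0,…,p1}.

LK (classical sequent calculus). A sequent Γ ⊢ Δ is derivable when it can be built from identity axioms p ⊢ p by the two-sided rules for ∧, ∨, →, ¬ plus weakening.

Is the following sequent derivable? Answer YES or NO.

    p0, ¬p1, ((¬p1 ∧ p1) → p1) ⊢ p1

Search for a countermodel by truth-table:
  v=00: Γ:[p0=F, ¬p1=T, ((¬p1 ∧ p1) → p1)=T] Δ:[p1=F] refutes=False
  v=01: Γ:[p0=F, ¬p1=F, ((¬p1 ∧ p1) → p1)=T] Δ:[p1=T] refutes=False
  v=10: Γ:[p0=T, ¬p1=T, ((¬p1 ∧ p1) → p1)=T] Δ:[p1=F] refutes=True  ← countermodel

Result: NO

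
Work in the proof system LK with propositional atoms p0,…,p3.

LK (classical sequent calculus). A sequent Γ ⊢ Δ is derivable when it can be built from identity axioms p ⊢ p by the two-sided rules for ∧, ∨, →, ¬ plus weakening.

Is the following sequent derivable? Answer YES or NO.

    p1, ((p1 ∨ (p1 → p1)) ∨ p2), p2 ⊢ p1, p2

Proof tree:
[WL] p1, ((p1 ∨ (p1 → p1)) ∨ p2), p2 ⊢ p1, p2
  [∨L] p1, ((p1 ∨ (p1 → p1)) ∨ p2) ⊢ p1, p2
    [∨L] p1, (p1 ∨ (p1 → p1)) ⊢ p1
      [Ax] p1 ⊢ p1
      [→L] p1, (p1 → p1) ⊢ p1
        [Ax] p1 ⊢ p1
        [Ax] p1 ⊢ p1
    [Ax] p2 ⊢ p2

Result: YES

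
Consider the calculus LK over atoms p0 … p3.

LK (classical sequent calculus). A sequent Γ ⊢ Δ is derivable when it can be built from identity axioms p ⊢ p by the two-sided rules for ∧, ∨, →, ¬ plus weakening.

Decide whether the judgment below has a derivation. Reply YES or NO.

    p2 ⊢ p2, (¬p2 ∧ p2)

Derivation trace:
[∧R] p2 ⊢ p2, (¬p2 ∧ p2)
  [¬R]  ⊢ p2, ¬p2
    [Ax] p2 ⊢ p2
  [Ax] p2 ⊢ p2

Result: YES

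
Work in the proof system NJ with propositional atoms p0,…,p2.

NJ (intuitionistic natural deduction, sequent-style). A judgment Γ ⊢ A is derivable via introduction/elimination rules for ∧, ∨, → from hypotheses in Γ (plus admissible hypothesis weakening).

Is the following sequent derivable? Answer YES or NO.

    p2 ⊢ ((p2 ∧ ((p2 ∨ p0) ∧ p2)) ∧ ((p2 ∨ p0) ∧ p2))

Proof tree:
[∧I] p2 ⊢ ((p2 ∧ ((p2 ∨ p0) ∧ p2)) ∧ ((p2 ∨ p0) ∧ p2))
  [∧I] p2 ⊢ (p2 ∧ ((p2 ∨ p0) ∧ p2))
    [Ax] p2 ⊢ p2
    [∧I] p2 ⊢ ((p2 ∨ p0) ∧ p2)
      [∨I₁] p2 ⊢ (p2 ∨ p0)
        [Ax] p2 ⊢ p2
      [Ax] p2 ⊢ p2
  [∧I] p2 ⊢ ((p2 ∨ p0) ∧ p2)
    [∨I₁] p2 ⊢ (p2 ∨ p0)
      [Ax] p2 ⊢ p2
    [Ax] p2 ⊢ p2

Result: YES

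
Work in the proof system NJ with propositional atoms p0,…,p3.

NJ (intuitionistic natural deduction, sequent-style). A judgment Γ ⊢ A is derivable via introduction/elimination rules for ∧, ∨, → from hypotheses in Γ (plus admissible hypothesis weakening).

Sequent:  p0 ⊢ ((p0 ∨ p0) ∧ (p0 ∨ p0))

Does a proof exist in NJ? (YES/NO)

Proof tree:
[∧I] p0 ⊢ ((p0 ∨ p0) ∧ (p0 ∨ p0))
  [∨I₂] p0 ⊢ (p0 ∨ p0)
    [Ax] p0 ⊢ p0
  [∨I₂] p0 ⊢ (p0 ∨ p0)
    [Ax] p0 ⊢ p0

Result: YES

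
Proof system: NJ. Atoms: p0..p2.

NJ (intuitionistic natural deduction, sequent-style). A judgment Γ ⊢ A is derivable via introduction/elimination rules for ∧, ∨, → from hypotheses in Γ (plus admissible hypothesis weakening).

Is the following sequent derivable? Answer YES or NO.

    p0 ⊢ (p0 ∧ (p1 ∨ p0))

Derivation trace:
[∧I] p0 ⊢ (p0 ∧ (p1 ∨ p0))
  [→E] p0 ⊢ p0
    [→I]  ⊢ (p0 → p0)
      [Ax] p0 ⊢ p0
    [Ax] p0 ⊢ p0
  [∨I₂] p0 ⊢ (p1 ∨ p0)
    [→E] p0 ⊢ p0
      [→I]  ⊢ (p0 → p0)
        [Ax] p0 ⊢ p0
      [Ax] p0 ⊢ p0

Result: YES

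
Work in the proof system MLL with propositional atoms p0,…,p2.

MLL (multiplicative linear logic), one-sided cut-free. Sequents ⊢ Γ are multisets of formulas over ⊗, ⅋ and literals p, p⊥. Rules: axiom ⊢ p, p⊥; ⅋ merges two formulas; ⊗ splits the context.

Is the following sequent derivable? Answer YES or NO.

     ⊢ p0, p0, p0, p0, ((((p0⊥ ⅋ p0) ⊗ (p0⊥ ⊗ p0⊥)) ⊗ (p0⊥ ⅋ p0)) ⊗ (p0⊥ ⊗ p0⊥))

Derivation (root first):
[⊗]  ⊢ p0, p0, p0, p0, ((((p0⊥ ⅋ p0) ⊗ (p0⊥ ⊗ p0⊥)) ⊗ (p0⊥ ⅋ p0)) ⊗ (p0⊥ ⊗ p0⊥))
  [⊗]  ⊢ p0, p0, (((p0⊥ ⅋ p0) ⊗ (p0⊥ ⊗ p0⊥)) ⊗ (p0⊥ ⅋ p0))
    [⊗]  ⊢ p0, p0, ((p0⊥ ⅋ p0) ⊗ (p0⊥ ⊗ p0⊥))
      [⅋]  ⊢ (p0⊥ ⅋ p0)
        [Ax]  ⊢ p0, p0⊥
      [⊗]  ⊢ p0, p0, (p0⊥ ⊗ p0⊥)
        [Ax]  ⊢ p0, p0⊥
        [Ax]  ⊢ p0, p0⊥
    [⅋]  ⊢ (p0⊥ ⅋ p0)
      [Ax]  ⊢ p0, p0⊥
  [⊗]  ⊢ p0, p0, (p0⊥ ⊗ p0⊥)
    [Ax]  ⊢ p0, p0⊥
    [Ax]  ⊢ p0, p0⊥

Result: YES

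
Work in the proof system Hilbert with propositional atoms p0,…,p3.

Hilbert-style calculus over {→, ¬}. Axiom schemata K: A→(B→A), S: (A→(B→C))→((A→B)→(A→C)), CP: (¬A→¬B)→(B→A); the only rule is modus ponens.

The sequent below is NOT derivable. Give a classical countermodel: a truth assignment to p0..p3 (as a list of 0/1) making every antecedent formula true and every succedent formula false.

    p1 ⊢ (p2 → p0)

Truth-table refutation:
  v=0000: Γ:[p1=F] Δ:[(p2 → p0)=T] refutes=False
  v=0001: Γ:[p1=F] Δ:[(p2 → p0)=T] refutes=False
  v=0010: Γ:[p1=F] Δ:[(p2 → p0)=F] refutes=False
  v=0011: Γ:[p1=F] Δ:[(p2 → p0)=F] refutes=False
  v=0100: Γ:[p1=T] Δ:[(p2 → p0)=T] refutes=False
  v=0101: Γ:[p1=T] Δ:[(p2 → p0)=T] refutes=False
  v=0110: Γ:[p1=T] Δ:[(p2 → p0)=F] refutes=True  ← countermodel

Result: [0, 1, 1, 0]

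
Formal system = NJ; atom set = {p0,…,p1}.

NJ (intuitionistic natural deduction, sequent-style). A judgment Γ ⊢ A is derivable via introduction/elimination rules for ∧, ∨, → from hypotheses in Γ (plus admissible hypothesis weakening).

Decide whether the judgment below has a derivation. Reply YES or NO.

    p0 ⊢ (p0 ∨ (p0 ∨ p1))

Proof tree:
[∨I₂] p0 ⊢ (p0 ∨ (p0 ∨ p1))
  [∨I₁] p0 ⊢ (p0 ∨ p1)
    [Ax] p0 ⊢ p0

Result: YES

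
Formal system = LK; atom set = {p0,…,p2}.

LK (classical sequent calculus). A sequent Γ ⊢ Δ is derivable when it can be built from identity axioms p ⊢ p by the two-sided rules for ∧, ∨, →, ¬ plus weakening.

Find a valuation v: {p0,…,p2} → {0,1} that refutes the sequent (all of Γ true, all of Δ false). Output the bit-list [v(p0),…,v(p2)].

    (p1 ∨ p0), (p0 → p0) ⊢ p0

Search for a countermodel by truth-table:
  v=000: Γ:[(p1 ∨ p0)=F, (p0 → p0)=T] Δ:[p0=F] refutes=False
  v=001: Γ:[(p1 ∨ p0)=F, (p0 → p0)=T] Δ:[p0=F] refutes=False
  v=010: Γ:[(p1 ∨ p0)=T, (p0 → p0)=T] Δ:[p0=F] refutes=True  ← countermodel

Result: [0, 1, 0]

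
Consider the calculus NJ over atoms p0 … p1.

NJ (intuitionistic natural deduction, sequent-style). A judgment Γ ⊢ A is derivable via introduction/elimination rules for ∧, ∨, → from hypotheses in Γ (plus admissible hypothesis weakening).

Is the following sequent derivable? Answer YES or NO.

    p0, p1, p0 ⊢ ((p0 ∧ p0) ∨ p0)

Derivation trace:
[Wk] p0, p1, p0 ⊢ ((p0 ∧ p0) ∨ p0)
  [∨I₁] p0, p1 ⊢ ((p0 ∧ p0) ∨ p0)
    [Wk] p0, p1 ⊢ (p0 ∧ p0)
      [∧I] p0 ⊢ (p0 ∧ p0)
        [Ax] p0 ⊢ p0
        [Ax] p0 ⊢ p0

Result: YES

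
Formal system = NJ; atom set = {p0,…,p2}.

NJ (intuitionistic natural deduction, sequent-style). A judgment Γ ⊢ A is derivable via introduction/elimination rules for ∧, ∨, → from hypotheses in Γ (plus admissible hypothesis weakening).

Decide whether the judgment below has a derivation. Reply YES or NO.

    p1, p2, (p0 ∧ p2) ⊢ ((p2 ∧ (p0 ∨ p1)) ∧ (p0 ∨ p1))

Derivation (root first):
[∧I] p1, p2, (p0 ∧ p2) ⊢ ((p2 ∧ (p0 ∨ p1)) ∧ (p0 ∨ p1))
  [∧I] p1, p2 ⊢ (p2 ∧ (p0 ∨ p1))
    [Ax] p2 ⊢ p2
    [∨I₂] p1 ⊢ (p0 ∨ p1)
      [Ax] p1 ⊢ p1
  [Wk] p1, (p0 ∧ p2) ⊢ (p0 ∨ p1)
    [∨I₂] p1 ⊢ (p0 ∨ p1)
      [Ax] p1 ⊢ p1

Result: YES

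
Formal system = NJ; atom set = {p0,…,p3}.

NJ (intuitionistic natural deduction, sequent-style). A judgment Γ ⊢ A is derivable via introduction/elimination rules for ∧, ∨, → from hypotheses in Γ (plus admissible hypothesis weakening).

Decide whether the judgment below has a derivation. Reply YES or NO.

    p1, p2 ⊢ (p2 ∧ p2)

Derivation (root first):
[∧I] p1, p2 ⊢ (p2 ∧ p2)
  [Wk] p2, p1 ⊢ p2
    [Ax] p2 ⊢ p2
  [Ax] p2 ⊢ p2

Result: YES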